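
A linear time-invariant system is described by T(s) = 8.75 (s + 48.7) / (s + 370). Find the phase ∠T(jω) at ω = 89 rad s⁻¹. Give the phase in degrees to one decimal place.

∠(j89 + 48.7) = arctan(89/48.7) = 61.31°
∠(j89 + 370) = arctan(89/370) = 13.53°
∠T(j89) = 61.31° − 13.53° = 47.79°

47.8 deg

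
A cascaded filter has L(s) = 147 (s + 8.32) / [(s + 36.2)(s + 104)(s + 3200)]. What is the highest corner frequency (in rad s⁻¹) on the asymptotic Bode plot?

Break frequencies occur at each pole and zero magnitude: 8.32 rad s⁻¹, 36.2 rad s⁻¹, 104 rad s⁻¹, 3200 rad s⁻¹.
The highest is 3200 rad s⁻¹.

3200 rad s⁻¹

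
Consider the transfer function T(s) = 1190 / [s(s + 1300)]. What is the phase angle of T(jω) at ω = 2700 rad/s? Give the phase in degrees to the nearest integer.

∠(j2700 + 1300) = arctan(2700/1300) = 64.29°
∠(j2700) = 90.00°
∠T(j2700) = − (64.29° + 90.00°) = -154.29°

-154°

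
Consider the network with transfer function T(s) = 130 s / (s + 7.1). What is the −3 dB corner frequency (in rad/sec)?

For a single-pole high-pass, the −3 dB point is at the pole: ω = 7.1 rad/sec.

7.1 rad/sec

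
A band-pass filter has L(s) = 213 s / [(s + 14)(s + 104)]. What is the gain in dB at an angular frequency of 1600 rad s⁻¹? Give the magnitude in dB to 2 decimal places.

-17.53 dB

|j1600| = 1600
|j1600 + 14| = √(1600² + 14²) = 1600
|j1600 + 104| = √(1600² + 104²) = 1603
|L(j1600)| = 213 × 1600 / (1600 × 1603) = 0.13284
20 log₁₀(0.13284) = -17.533 dB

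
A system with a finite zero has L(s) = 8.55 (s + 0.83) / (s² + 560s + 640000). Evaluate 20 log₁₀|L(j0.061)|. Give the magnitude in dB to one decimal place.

|j0.061 + 0.83| = √(0.061² + 0.83²) = 0.8322
|(j0.061)² + 560(j0.061) + 640000| = |6.4e+05 + j34.16| = 6.4e+05
|L(j0.061)| = 8.55 × 0.8322 / 6.4e+05 = 1.1118e-05
20 log₁₀(1.1118e-05) = -99.08 dB

-99.1 dB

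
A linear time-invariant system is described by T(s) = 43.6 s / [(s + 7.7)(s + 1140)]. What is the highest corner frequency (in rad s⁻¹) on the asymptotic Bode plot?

Break frequencies occur at each pole and zero magnitude: 7.7 rad s⁻¹, 1140 rad s⁻¹.
The highest is 1140 rad s⁻¹.

1140 rad s⁻¹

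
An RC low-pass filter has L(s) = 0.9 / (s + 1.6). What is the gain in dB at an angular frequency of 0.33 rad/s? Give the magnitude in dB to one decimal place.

|j0.33 + 1.6| = √(0.33² + 1.6²) = 1.634
|L(j0.33)| = 0.9 / 1.634 = 0.5509
20 log₁₀(0.5509) = -5.18 dB

-5.2 dB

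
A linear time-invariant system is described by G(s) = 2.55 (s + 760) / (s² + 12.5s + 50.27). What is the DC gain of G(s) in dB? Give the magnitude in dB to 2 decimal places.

G(0) = 2.55 × 760 / 50.27 = 38.552
20 log₁₀(38.552) = 31.721 dB

31.72 dB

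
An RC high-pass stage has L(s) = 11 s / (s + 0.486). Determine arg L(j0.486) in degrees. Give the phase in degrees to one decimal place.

∠(j0.486) = 90.00°
∠(j0.486 + 0.486) = arctan(0.486/0.486) = 45.00°
∠L(j0.486) = 90.00° − 45.00° = 45.00°

45.0°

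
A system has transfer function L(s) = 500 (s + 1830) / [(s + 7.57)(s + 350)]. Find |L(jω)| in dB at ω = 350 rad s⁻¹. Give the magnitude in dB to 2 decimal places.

|j350 + 1830| = √(350² + 1830²) = 1863
|j350 + 7.57| = √(350² + 7.57²) = 350.1
|j350 + 350| = √(350² + 350²) = 495
|L(j350)| = 500 × 1863 / (350.1 × 495) = 5.3761
20 log₁₀(5.3761) = 14.609 dB

14.61 dB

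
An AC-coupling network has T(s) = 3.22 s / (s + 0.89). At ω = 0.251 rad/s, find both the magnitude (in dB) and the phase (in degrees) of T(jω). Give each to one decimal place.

|j0.251| = 0.251
|j0.251 + 0.89| = √(0.251² + 0.89²) = 0.9247
|T(j0.251)| = 3.22 × 0.251 / 0.9247 = 0.87402
20 log₁₀(0.87402) = -1.17 dB
∠(j0.251) = 90.00°
∠(j0.251 + 0.89) = arctan(0.251/0.89) = 15.75°
∠T(j0.251) = 90.00° − 15.75° = 74.25°

|T| = -1.2 dB, ∠T = 74.3 deg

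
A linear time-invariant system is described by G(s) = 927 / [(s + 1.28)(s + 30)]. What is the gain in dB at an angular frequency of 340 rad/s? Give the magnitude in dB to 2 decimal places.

-41.95 dB

|j340 + 1.28| = √(340² + 1.28²) = 340
|j340 + 30| = √(340² + 30²) = 341.3
|G(j340)| = 927 / (340 × 341.3) = 0.0079879
20 log₁₀(0.0079879) = -41.951 dB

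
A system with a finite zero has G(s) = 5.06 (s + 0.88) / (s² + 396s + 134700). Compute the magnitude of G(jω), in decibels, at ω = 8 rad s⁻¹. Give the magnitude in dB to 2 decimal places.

|j8 + 0.88| = √(8² + 0.88²) = 8.048
|(j8)² + 396(j8) + 134700| = |1.3464e+05 + j3168| = 1.347e+05
|G(j8)| = 5.06 × 8.048 / 1.347e+05 = 0.00030239
20 log₁₀(0.00030239) = -70.389 dB

-70.39 dB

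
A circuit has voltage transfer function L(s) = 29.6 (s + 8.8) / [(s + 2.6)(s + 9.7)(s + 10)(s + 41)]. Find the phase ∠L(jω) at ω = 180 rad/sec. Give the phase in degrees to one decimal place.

-252.9°

∠(j180 + 8.8) = arctan(180/8.8) = 87.20°
∠(j180 + 2.6) = arctan(180/2.6) = 89.17°
∠(j180 + 9.7) = arctan(180/9.7) = 86.92°
∠(j180 + 10) = arctan(180/10) = 86.82°
∠(j180 + 41) = arctan(180/41) = 77.17°
∠L(j180) = 87.20° − (89.17° + 86.92° + 86.82° + 77.17°) = -252.88°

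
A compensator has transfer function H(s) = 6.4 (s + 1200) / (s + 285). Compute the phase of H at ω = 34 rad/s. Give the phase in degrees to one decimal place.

∠(j34 + 1200) = arctan(34/1200) = 1.62°
∠(j34 + 285) = arctan(34/285) = 6.80°
∠H(j34) = 1.62° − 6.80° = -5.18°

-5.2°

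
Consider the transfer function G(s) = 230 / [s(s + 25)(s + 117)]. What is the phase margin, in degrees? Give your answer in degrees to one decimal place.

Gain crossover: |G(jω)| = 1 at ω ≈ 0.0786 rad s⁻¹.
∠G(j0.0786) = −90° − arctan(0.0786/25) − arctan(0.0786/117) ≈ -90.22°
PM = 180° + (-90.22°) = 89.78°

89.8 deg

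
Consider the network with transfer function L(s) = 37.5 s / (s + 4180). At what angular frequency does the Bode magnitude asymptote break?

4180 rad/s

The single real pole at s = −4180 gives a corner at ω = 4180 rad/s.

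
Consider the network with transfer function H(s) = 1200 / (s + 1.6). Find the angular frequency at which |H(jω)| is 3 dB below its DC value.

For a single-pole low-pass, the −3 dB point is at the pole: ω = 1.6 rad/sec.

1.6 rad/sec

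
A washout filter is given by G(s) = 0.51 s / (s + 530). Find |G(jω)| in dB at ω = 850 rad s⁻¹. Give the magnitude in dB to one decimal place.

|j850| = 850
|j850 + 530| = √(850² + 530²) = 1002
|G(j850)| = 0.51 × 850 / 1002 = 0.43276
20 log₁₀(0.43276) = -7.27 dB

-7.3 dB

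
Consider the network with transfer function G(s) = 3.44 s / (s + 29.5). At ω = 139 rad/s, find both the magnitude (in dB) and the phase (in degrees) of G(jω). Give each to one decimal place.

|G| = 10.5 dB, ∠G = 12.0°

|j139| = 139
|j139 + 29.5| = √(139² + 29.5²) = 142.1
|G(j139)| = 3.44 × 139 / 142.1 = 3.3651
20 log₁₀(3.3651) = 10.54 dB
∠(j139) = 90.00°
∠(j139 + 29.5) = arctan(139/29.5) = 78.02°
∠G(j139) = 90.00° − 78.02° = 11.98°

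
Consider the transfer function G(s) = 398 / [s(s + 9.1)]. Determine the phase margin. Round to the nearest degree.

26°

Gain crossover: |G(jω)| = 1 at ω ≈ 18.9 rad/sec.
∠G(j18.9) = −90° − arctan(18.9/9.1) ≈ -154.34°
PM = 180° + (-154.34°) = 25.66°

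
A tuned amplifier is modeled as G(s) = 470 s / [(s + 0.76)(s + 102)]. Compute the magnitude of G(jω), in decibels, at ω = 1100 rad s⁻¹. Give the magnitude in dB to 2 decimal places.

|j1100| = 1100
|j1100 + 0.76| = √(1100² + 0.76²) = 1100
|j1100 + 102| = √(1100² + 102²) = 1105
|G(j1100)| = 470 × 1100 / (1100 × 1105) = 0.42545
20 log₁₀(0.42545) = -7.423 dB

-7.42 dB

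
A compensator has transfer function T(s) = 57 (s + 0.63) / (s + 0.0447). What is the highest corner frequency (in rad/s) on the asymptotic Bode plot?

Break frequencies occur at each pole and zero magnitude: 0.0447 rad/s, 0.63 rad/s.
The highest is 0.63 rad/s.

0.63 rad/s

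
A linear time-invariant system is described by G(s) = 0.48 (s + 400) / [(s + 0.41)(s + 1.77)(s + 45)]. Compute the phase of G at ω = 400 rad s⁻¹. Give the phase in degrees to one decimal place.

∠(j400 + 400) = arctan(400/400) = 45.00°
∠(j400 + 0.41) = arctan(400/0.41) = 89.94°
∠(j400 + 1.77) = arctan(400/1.77) = 89.75°
∠(j400 + 45) = arctan(400/45) = 83.58°
∠G(j400) = 45.00° − (89.94° + 89.75° + 83.58°) = -218.27°

-218.3°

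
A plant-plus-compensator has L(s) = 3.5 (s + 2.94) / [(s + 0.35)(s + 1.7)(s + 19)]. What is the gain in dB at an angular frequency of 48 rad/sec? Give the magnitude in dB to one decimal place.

-57.0 dB

|j48 + 2.94| = √(48² + 2.94²) = 48.09
|j48 + 0.35| = √(48² + 0.35²) = 48
|j48 + 1.7| = √(48² + 1.7²) = 48.03
|j48 + 19| = √(48² + 19²) = 51.62
|L(j48)| = 3.5 × 48.09 / (48 × 48.03 × 51.62) = 0.0014142
20 log₁₀(0.0014142) = -56.99 dB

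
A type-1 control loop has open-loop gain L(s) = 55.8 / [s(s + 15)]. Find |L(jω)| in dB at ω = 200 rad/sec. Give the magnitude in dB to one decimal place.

-57.1 dB

|j200 + 15| = √(200² + 15²) = 200.6
|j200| = 200
|L(j200)| = 55.8 / (200.6 × 200) = 0.0013911
20 log₁₀(0.0013911) = -57.13 dB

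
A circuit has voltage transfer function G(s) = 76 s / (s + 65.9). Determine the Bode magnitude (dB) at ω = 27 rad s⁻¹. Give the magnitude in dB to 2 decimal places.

29.19 dB

|j27| = 27
|j27 + 65.9| = √(27² + 65.9²) = 71.22
|G(j27)| = 76 × 27 / 71.22 = 28.813
20 log₁₀(28.813) = 29.192 dB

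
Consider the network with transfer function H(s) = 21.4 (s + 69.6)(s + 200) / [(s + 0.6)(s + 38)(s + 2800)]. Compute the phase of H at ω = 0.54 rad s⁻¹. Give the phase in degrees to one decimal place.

-42.2°

∠(j0.54 + 69.6) = arctan(0.54/69.6) = 0.44°
∠(j0.54 + 200) = arctan(0.54/200) = 0.15°
∠(j0.54 + 0.6) = arctan(0.54/0.6) = 41.99°
∠(j0.54 + 38) = arctan(0.54/38) = 0.81°
∠(j0.54 + 2800) = arctan(0.54/2800) = 0.01°
∠H(j0.54) = 0.44° + 0.15° − (41.99° + 0.81° + 0.01°) = -42.21°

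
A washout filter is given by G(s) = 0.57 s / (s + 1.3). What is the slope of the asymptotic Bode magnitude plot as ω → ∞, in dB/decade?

0 dB/decade

With 1 zero and 1 pole, the high-frequency asymptotic slope is 20 × (1 − 1) = 0 dB/decade.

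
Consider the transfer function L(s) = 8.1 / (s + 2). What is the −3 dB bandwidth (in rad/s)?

2 rad/s

For a single-pole low-pass, the −3 dB point is at the pole: ω = 2 rad/s.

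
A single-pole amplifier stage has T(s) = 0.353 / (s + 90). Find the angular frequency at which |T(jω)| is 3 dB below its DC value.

90 rad s⁻¹

For a single-pole low-pass, the −3 dB point is at the pole: ω = 90 rad s⁻¹.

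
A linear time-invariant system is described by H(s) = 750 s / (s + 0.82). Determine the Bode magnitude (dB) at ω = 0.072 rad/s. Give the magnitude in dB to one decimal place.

|j0.072| = 0.072
|j0.072 + 0.82| = √(0.072² + 0.82²) = 0.8232
|H(j0.072)| = 750 × 0.072 / 0.8232 = 65.601
20 log₁₀(65.601) = 36.34 dB

36.3 dB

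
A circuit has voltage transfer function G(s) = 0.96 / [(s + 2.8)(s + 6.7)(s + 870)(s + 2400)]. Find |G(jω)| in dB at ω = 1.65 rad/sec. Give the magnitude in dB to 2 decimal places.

|j1.65 + 2.8| = √(1.65² + 2.8²) = 3.25
|j1.65 + 6.7| = √(1.65² + 6.7²) = 6.9
|j1.65 + 870| = √(1.65² + 870²) = 870
|j1.65 + 2400| = √(1.65² + 2400²) = 2400
|G(j1.65)| = 0.96 / (3.25 × 6.9 × 870 × 2400) = 2.0502e-08
20 log₁₀(2.0502e-08) = -153.764 dB

-153.76 dB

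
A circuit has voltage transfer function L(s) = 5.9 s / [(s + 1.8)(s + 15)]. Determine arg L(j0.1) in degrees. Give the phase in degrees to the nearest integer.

∠(j0.1) = 90.00°
∠(j0.1 + 1.8) = arctan(0.1/1.8) = 3.18°
∠(j0.1 + 15) = arctan(0.1/15) = 0.38°
∠L(j0.1) = 90.00° − (3.18° + 0.38°) = 86.44°

86°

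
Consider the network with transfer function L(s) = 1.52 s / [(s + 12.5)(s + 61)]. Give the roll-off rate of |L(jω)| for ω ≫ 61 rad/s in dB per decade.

With 1 zero and 2 poles, the high-frequency asymptotic slope is 20 × (1 − 2) = -20 dB/decade.

-20 dB/decade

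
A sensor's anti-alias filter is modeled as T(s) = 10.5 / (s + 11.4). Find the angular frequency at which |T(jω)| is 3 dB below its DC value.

For a single-pole low-pass, the −3 dB point is at the pole: ω = 11.4 rad/s.

11.4 rad/s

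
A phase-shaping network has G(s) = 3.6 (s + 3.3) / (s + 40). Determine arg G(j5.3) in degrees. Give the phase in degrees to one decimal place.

50.5°

∠(j5.3 + 3.3) = arctan(5.3/3.3) = 58.09°
∠(j5.3 + 40) = arctan(5.3/40) = 7.55°
∠G(j5.3) = 58.09° − 7.55° = 50.54°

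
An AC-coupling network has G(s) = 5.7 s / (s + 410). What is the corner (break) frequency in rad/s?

410 rad/s

The single real pole at s = −410 gives a corner at ω = 410 rad/s.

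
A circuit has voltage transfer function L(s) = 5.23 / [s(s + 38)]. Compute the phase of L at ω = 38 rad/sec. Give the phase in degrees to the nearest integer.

-135 deg

∠(j38 + 38) = arctan(38/38) = 45.00°
∠(j38) = 90.00°
∠L(j38) = − (45.00° + 90.00°) = -135.00°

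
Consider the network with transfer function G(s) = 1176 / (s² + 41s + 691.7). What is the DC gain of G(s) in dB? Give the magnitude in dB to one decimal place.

4.6 dB

G(0) = 1176 / 691.7 = 1.7002
20 log₁₀(1.7002) = 4.61 dB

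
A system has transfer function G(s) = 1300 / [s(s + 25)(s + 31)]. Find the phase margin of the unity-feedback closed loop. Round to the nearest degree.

Gain crossover: |G(jω)| = 1 at ω ≈ 1.67 rad/s.
∠G(j1.67) = −90° − arctan(1.67/25) − arctan(1.67/31) ≈ -96.91°
PM = 180° + (-96.91°) = 83.09°

83°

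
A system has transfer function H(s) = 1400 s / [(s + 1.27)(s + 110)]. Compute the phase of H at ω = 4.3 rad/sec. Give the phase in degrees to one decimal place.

14.2°

∠(j4.3) = 90.00°
∠(j4.3 + 1.27) = arctan(4.3/1.27) = 73.55°
∠(j4.3 + 110) = arctan(4.3/110) = 2.24°
∠H(j4.3) = 90.00° − (73.55° + 2.24°) = 14.22°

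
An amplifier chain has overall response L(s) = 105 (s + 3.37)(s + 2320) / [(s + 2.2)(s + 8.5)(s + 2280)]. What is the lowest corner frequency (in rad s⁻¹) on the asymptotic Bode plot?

Break frequencies occur at each pole and zero magnitude: 2.2 rad s⁻¹, 3.37 rad s⁻¹, 8.5 rad s⁻¹, 2280 rad s⁻¹, 2320 rad s⁻¹.
The lowest is 2.2 rad s⁻¹.

2.2 rad s⁻¹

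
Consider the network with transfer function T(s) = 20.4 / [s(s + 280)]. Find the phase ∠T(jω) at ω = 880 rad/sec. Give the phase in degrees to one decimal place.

∠(j880 + 280) = arctan(880/280) = 72.35°
∠(j880) = 90.00°
∠T(j880) = − (72.35° + 90.00°) = -162.35°

-162.3°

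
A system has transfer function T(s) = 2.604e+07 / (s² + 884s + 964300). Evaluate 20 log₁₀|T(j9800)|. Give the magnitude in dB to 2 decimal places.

-11.28 dB

|(j9800)² + 884(j9800) + 964300| = |-9.5076e+07 + j8.6632e+06| = 9.547e+07
|T(j9800)| = 2.604e+07 / 9.547e+07 = 0.27276
20 log₁₀(0.27276) = -11.284 dB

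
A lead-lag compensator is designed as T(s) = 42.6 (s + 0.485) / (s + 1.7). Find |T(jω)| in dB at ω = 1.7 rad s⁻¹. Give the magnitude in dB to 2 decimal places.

29.92 dB

|j1.7 + 0.485| = √(1.7² + 0.485²) = 1.768
|j1.7 + 1.7| = √(1.7² + 1.7²) = 2.404
|T(j1.7)| = 42.6 × 1.768 / 2.404 = 31.325
20 log₁₀(31.325) = 29.918 dB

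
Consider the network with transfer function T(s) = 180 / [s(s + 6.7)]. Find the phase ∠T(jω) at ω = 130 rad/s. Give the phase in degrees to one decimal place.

∠(j130 + 6.7) = arctan(130/6.7) = 87.05°
∠(j130) = 90.00°
∠T(j130) = − (87.05° + 90.00°) = -177.05°

-177.0°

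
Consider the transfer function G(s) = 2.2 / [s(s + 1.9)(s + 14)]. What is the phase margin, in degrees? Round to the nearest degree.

Gain crossover: |G(jω)| = 1 at ω ≈ 0.0826 rad/sec.
∠G(j0.0826) = −90° − arctan(0.0826/1.9) − arctan(0.0826/14) ≈ -92.83°
PM = 180° + (-92.83°) = 87.17°

87°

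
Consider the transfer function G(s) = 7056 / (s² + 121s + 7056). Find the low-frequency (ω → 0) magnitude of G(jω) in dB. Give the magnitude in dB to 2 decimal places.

0.00 dB

G(0) = 7056 / 7056 = 1
20 log₁₀(1) = 0.000 dB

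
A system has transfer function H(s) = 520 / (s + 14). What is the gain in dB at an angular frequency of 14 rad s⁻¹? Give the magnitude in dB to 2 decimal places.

28.39 dB

|j14 + 14| = √(14² + 14²) = 19.8
|H(j14)| = 520 / 19.8 = 26.264
20 log₁₀(26.264) = 28.387 dB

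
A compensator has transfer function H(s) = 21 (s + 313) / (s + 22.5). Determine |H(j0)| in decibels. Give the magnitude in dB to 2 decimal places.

49.31 dB

H(0) = 21 × 313 / 22.5 = 292.13
20 log₁₀(292.13) = 49.312 dB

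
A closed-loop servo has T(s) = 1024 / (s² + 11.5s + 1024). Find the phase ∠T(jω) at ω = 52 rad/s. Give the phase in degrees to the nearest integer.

∠[(j52)² + 11.5(j52) + 1024] = ∠[-1680 + j598] = 160.41°
∠T(j52) = −160.41° = -160.41°

-160 deg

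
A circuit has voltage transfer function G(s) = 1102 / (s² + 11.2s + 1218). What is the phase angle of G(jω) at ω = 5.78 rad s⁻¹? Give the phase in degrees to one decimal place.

∠[(j5.78)² + 11.2(j5.78) + 1218] = ∠[1184.6 + j64.736] = 3.13°
∠G(j5.78) = −3.13° = -3.13°

-3.1°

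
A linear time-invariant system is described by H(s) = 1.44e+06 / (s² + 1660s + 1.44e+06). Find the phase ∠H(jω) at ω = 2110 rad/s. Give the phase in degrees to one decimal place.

∠[(j2110)² + 1660(j2110) + 1.44e+06] = ∠[-3.0121e+06 + j3.5026e+06] = 130.69°
∠H(j2110) = −130.69° = -130.69°

-130.7 deg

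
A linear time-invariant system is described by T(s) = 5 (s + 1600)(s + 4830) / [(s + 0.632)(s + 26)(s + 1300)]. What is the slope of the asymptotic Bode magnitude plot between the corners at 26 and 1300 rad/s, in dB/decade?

In this band the factors already past their corner are: pole at 0.632, pole at 26; net slope = -40 dB/decade.

-40 dB/decade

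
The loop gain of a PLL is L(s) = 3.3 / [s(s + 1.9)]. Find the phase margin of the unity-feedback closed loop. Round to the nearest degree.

Gain crossover: |L(jω)| = 1 at ω ≈ 1.4 rad/sec.
∠L(j1.4) = −90° − arctan(1.4/1.9) ≈ -126.36°
PM = 180° + (-126.36°) = 53.64°

54°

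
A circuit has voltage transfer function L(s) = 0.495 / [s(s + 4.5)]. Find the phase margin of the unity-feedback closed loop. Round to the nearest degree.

Gain crossover: |L(jω)| = 1 at ω ≈ 0.11 rad/s.
∠L(j0.11) = −90° − arctan(0.11/4.5) ≈ -91.40°
PM = 180° + (-91.40°) = 88.60°

89°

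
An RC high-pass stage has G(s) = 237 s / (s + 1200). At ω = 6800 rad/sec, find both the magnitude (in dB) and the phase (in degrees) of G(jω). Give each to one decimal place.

|j6800| = 6800
|j6800 + 1200| = √(6800² + 1200²) = 6905
|G(j6800)| = 237 × 6800 / 6905 = 233.39
20 log₁₀(233.39) = 47.36 dB
∠(j6800) = 90.00°
∠(j6800 + 1200) = arctan(6800/1200) = 79.99°
∠G(j6800) = 90.00° − 79.99° = 10.01°

|G| = 47.4 dB, ∠G = 10.0°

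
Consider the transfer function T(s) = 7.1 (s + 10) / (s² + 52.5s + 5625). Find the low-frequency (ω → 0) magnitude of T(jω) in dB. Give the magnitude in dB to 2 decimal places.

-37.98 dB

T(0) = 7.1 × 10 / 5625 = 0.012622
20 log₁₀(0.012622) = -37.977 dB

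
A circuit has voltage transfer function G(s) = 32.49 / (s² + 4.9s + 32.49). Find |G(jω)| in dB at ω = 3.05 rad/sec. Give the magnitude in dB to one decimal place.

1.4 dB

|(j3.05)² + 4.9(j3.05) + 32.49| = |23.188 + j14.945| = 27.59
|G(j3.05)| = 32.49 / 27.59 = 1.1778
20 log₁₀(1.1778) = 1.42 dB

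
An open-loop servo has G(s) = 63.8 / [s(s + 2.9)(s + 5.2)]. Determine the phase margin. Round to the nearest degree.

Gain crossover: |G(jω)| = 1 at ω ≈ 2.73 rad/s.
∠G(j2.73) = −90° − arctan(2.73/2.9) − arctan(2.73/5.2) ≈ -160.94°
PM = 180° + (-160.94°) = 19.06°

19°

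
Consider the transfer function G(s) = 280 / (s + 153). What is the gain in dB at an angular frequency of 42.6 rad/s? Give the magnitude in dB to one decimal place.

|j42.6 + 153| = √(42.6² + 153²) = 158.8
|G(j42.6)| = 280 / 158.8 = 1.763
20 log₁₀(1.763) = 4.93 dB

4.9 dB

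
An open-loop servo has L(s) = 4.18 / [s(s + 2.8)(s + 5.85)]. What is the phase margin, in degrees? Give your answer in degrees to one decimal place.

82.3 deg

Gain crossover: |L(jω)| = 1 at ω ≈ 0.254 rad/sec.
∠L(j0.254) = −90° − arctan(0.254/2.8) − arctan(0.254/5.85) ≈ -97.67°
PM = 180° + (-97.67°) = 82.33°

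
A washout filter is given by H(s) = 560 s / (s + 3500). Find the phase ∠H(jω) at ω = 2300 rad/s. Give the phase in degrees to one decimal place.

∠(j2300) = 90.00°
∠(j2300 + 3500) = arctan(2300/3500) = 33.31°
∠H(j2300) = 90.00° − 33.31° = 56.69°

56.7°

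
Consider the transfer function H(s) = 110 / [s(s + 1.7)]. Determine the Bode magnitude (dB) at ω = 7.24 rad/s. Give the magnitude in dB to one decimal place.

|j7.24 + 1.7| = √(7.24² + 1.7²) = 7.437
|j7.24| = 7.24
|H(j7.24)| = 110 / (7.437 × 7.24) = 2.043
20 log₁₀(2.043) = 6.21 dB

6.2 dB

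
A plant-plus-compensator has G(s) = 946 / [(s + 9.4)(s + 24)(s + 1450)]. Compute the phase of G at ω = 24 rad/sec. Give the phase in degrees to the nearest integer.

∠(j24 + 9.4) = arctan(24/9.4) = 68.61°
∠(j24 + 24) = arctan(24/24) = 45.00°
∠(j24 + 1450) = arctan(24/1450) = 0.95°
∠G(j24) = − (68.61° + 45.00° + 0.95°) = -114.56°

-115°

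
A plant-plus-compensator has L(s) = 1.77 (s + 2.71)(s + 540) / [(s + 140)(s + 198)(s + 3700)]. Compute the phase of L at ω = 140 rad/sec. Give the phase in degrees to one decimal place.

∠(j140 + 2.71) = arctan(140/2.71) = 88.89°
∠(j140 + 540) = arctan(140/540) = 14.53°
∠(j140 + 140) = arctan(140/140) = 45.00°
∠(j140 + 198) = arctan(140/198) = 35.26°
∠(j140 + 3700) = arctan(140/3700) = 2.17°
∠L(j140) = 88.89° + 14.53° − (45.00° + 35.26° + 2.17°) = 21.00°

21.0°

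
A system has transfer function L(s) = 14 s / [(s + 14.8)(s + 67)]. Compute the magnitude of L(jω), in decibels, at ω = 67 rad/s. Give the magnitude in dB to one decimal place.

|j67| = 67
|j67 + 14.8| = √(67² + 14.8²) = 68.62
|j67 + 67| = √(67² + 67²) = 94.75
|L(j67)| = 14 × 67 / (68.62 × 94.75) = 0.14428
20 log₁₀(0.14428) = -16.82 dB

-16.8 dB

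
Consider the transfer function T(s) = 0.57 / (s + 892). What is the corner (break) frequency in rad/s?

The single real pole at s = −892 gives a corner at ω = 892 rad/s.

892 rad/s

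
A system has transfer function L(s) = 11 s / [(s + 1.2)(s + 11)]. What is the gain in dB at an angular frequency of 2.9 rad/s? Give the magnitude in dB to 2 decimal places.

-0.98 dB

|j2.9| = 2.9
|j2.9 + 1.2| = √(2.9² + 1.2²) = 3.138
|j2.9 + 11| = √(2.9² + 11²) = 11.38
|L(j2.9)| = 11 × 2.9 / (3.138 × 11.38) = 0.89349
20 log₁₀(0.89349) = -0.978 dB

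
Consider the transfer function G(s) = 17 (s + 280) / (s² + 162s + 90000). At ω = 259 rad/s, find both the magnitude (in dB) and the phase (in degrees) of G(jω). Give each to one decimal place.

|j259 + 280| = √(259² + 280²) = 381.4
|(j259)² + 162(j259) + 90000| = |22919 + j41958| = 4.781e+04
|G(j259)| = 17 × 381.4 / 4.781e+04 = 0.13562
20 log₁₀(0.13562) = -17.35 dB
∠(j259 + 280) = arctan(259/280) = 42.77°
∠[(j259)² + 162(j259) + 90000] = ∠[22919 + j41958] = 61.36°
∠G(j259) = 42.77° − 61.36° = -18.59°

|G| = -17.4 dB, ∠G = -18.6 deg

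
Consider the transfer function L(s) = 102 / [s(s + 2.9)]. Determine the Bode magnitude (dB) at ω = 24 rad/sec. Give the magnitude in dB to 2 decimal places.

-15.10 dB

|j24 + 2.9| = √(24² + 2.9²) = 24.17
|j24| = 24
|L(j24)| = 102 / (24.17 × 24) = 0.1758
20 log₁₀(0.1758) = -15.099 dB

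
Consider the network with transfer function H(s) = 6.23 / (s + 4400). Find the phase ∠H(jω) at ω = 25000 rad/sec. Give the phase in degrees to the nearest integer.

-80°

∠(j25000 + 4400) = arctan(25000/4400) = 80.02°
∠H(j25000) = −80.02° = -80.02°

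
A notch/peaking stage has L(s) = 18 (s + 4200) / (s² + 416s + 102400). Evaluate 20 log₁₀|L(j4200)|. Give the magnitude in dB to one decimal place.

|j4200 + 4200| = √(4200² + 4200²) = 5940
|(j4200)² + 416(j4200) + 102400| = |-1.7538e+07 + j1.7472e+06| = 1.762e+07
|L(j4200)| = 18 × 5940 / 1.762e+07 = 0.0060663
20 log₁₀(0.0060663) = -44.34 dB

-44.3 dB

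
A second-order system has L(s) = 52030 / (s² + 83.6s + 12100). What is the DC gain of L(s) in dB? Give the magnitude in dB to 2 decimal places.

12.67 dB

L(0) = 52030 / 12100 = 4.3
20 log₁₀(4.3) = 12.669 dB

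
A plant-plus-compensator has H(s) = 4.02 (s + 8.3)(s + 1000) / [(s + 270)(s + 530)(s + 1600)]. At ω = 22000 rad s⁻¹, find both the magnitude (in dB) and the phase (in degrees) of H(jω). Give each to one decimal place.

|j22000 + 8.3| = √(22000² + 8.3²) = 2.2e+04
|j22000 + 1000| = √(22000² + 1000²) = 2.202e+04
|j22000 + 270| = √(22000² + 270²) = 2.2e+04
|j22000 + 530| = √(22000² + 530²) = 2.201e+04
|j22000 + 1600| = √(22000² + 1600²) = 2.206e+04
|H(j22000)| = 4.02 × 2.2e+04 × 2.202e+04 / (2.2e+04 × 2.201e+04 × 2.206e+04) = 0.00018237
20 log₁₀(0.00018237) = -74.78 dB
∠(j22000 + 8.3) = arctan(22000/8.3) = 89.98°
∠(j22000 + 1000) = arctan(22000/1000) = 87.40°
∠(j22000 + 270) = arctan(22000/270) = 89.30°
∠(j22000 + 530) = arctan(22000/530) = 88.62°
∠(j22000 + 1600) = arctan(22000/1600) = 85.84°
∠H(j22000) = 89.98° + 87.40° − (89.30° + 88.62° + 85.84°) = -86.38°

|H| = -74.8 dB, ∠H = -86.4 deg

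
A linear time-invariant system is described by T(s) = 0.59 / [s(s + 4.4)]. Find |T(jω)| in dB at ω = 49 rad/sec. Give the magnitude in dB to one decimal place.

|j49 + 4.4| = √(49² + 4.4²) = 49.2
|j49| = 49
|T(j49)| = 0.59 / (49.2 × 49) = 0.00024475
20 log₁₀(0.00024475) = -72.23 dB

-72.2 dB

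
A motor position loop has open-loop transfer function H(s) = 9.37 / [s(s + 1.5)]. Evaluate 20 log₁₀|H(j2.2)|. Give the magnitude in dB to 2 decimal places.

4.08 dB

|j2.2 + 1.5| = √(2.2² + 1.5²) = 2.663
|j2.2| = 2.2
|H(j2.2)| = 9.37 / (2.663 × 2.2) = 1.5995
20 log₁₀(1.5995) = 4.080 dB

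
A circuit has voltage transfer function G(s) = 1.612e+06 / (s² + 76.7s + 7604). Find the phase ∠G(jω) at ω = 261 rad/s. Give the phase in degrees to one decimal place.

-161.7°

∠[(j261)² + 76.7(j261) + 7604] = ∠[-60517 + j20019] = 161.70°
∠G(j261) = −161.70° = -161.70°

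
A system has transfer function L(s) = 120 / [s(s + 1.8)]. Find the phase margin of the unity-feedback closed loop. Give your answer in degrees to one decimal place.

Gain crossover: |L(jω)| = 1 at ω ≈ 10.9 rad/s.
∠L(j10.9) = −90° − arctan(10.9/1.8) ≈ -170.61°
PM = 180° + (-170.61°) = 9.39°

9.4°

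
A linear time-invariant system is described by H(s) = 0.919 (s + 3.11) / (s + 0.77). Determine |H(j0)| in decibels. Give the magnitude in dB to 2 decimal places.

11.39 dB

H(0) = 0.919 × 3.11 / 0.77 = 3.7118
20 log₁₀(3.7118) = 11.392 dB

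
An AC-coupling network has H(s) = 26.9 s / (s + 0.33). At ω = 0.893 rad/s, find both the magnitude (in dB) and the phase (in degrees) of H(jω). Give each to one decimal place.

|H| = 28.0 dB, ∠H = 20.3°

|j0.893| = 0.893
|j0.893 + 0.33| = √(0.893² + 0.33²) = 0.952
|H(j0.893)| = 26.9 × 0.893 / 0.952 = 25.232
20 log₁₀(25.232) = 28.04 dB
∠(j0.893) = 90.00°
∠(j0.893 + 0.33) = arctan(0.893/0.33) = 69.72°
∠H(j0.893) = 90.00° − 69.72° = 20.28°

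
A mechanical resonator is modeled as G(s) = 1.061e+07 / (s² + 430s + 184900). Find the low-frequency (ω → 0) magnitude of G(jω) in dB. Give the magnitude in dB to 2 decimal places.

G(0) = 1.061e+07 / 184900 = 57.382
20 log₁₀(57.382) = 35.176 dB

35.18 dB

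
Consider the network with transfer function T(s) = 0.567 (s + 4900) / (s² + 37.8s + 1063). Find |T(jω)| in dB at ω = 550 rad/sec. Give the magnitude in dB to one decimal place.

-40.7 dB

|j550 + 4900| = √(550² + 4900²) = 4931
|(j550)² + 37.8(j550) + 1063| = |-3.0144e+05 + j20790| = 3.022e+05
|T(j550)| = 0.567 × 4931 / 3.022e+05 = 0.0092528
20 log₁₀(0.0092528) = -40.67 dB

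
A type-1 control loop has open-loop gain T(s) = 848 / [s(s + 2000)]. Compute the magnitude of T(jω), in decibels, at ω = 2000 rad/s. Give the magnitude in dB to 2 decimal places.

|j2000 + 2000| = √(2000² + 2000²) = 2828
|j2000| = 2000
|T(j2000)| = 848 / (2828 × 2000) = 0.00014991
20 log₁₀(0.00014991) = -76.484 dB

-76.48 dB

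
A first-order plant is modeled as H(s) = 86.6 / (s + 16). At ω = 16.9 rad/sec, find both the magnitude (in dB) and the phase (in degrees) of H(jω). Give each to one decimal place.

|j16.9 + 16| = √(16.9² + 16²) = 23.27
|H(j16.9)| = 86.6 / 23.27 = 3.7211
20 log₁₀(3.7211) = 11.41 dB
∠(j16.9 + 16) = arctan(16.9/16) = 46.57°
∠H(j16.9) = −46.57° = -46.57°

|H| = 11.4 dB, ∠H = -46.6°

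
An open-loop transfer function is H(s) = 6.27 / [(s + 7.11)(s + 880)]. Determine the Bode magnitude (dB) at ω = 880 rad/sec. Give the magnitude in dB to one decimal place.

|j880 + 7.11| = √(880² + 7.11²) = 880
|j880 + 880| = √(880² + 880²) = 1245
|H(j880)| = 6.27 / (880 × 1245) = 5.725e-06
20 log₁₀(5.725e-06) = -104.84 dB

-104.8 dB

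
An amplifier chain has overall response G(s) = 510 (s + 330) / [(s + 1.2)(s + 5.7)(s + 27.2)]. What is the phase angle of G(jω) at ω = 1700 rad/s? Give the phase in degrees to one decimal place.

∠(j1700 + 330) = arctan(1700/330) = 79.01°
∠(j1700 + 1.2) = arctan(1700/1.2) = 89.96°
∠(j1700 + 5.7) = arctan(1700/5.7) = 89.81°
∠(j1700 + 27.2) = arctan(1700/27.2) = 89.08°
∠G(j1700) = 79.01° − (89.96° + 89.81° + 89.08°) = -189.84°

-189.8°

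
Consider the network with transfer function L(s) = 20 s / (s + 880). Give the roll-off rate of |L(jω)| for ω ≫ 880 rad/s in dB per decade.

0 dB/decade

With 1 zero and 1 pole, the high-frequency asymptotic slope is 20 × (1 − 1) = 0 dB/decade.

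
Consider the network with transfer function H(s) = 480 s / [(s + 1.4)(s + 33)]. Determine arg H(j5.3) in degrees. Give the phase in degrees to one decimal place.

5.7°

∠(j5.3) = 90.00°
∠(j5.3 + 1.4) = arctan(5.3/1.4) = 75.20°
∠(j5.3 + 33) = arctan(5.3/33) = 9.12°
∠H(j5.3) = 90.00° − (75.20° + 9.12°) = 5.67°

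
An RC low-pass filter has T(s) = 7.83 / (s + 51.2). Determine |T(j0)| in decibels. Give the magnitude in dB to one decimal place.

T(0) = 7.83 / 51.2 = 0.15293
20 log₁₀(0.15293) = -16.31 dB

-16.3 dB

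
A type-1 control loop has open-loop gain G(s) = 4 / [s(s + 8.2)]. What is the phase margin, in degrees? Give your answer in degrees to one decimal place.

86.6 deg

Gain crossover: |G(jω)| = 1 at ω ≈ 0.487 rad/s.
∠G(j0.487) = −90° − arctan(0.487/8.2) ≈ -93.40°
PM = 180° + (-93.40°) = 86.60°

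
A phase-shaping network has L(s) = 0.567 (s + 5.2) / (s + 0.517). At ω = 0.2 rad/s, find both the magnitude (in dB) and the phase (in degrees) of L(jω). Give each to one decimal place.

|L| = 14.5 dB, ∠L = -18.9°

|j0.2 + 5.2| = √(0.2² + 5.2²) = 5.204
|j0.2 + 0.517| = √(0.2² + 0.517²) = 0.5543
|L(j0.2)| = 0.567 × 5.204 / 0.5543 = 5.3227
20 log₁₀(5.3227) = 14.52 dB
∠(j0.2 + 5.2) = arctan(0.2/5.2) = 2.20°
∠(j0.2 + 0.517) = arctan(0.2/0.517) = 21.15°
∠L(j0.2) = 2.20° − 21.15° = -18.95°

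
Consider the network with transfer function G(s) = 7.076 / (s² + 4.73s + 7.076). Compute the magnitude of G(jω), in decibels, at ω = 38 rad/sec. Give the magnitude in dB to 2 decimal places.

-46.22 dB

|(j38)² + 4.73(j38) + 7.076| = |-1436.9 + j179.74| = 1448
|G(j38)| = 7.076 / 1448 = 0.0048863
20 log₁₀(0.0048863) = -46.220 dB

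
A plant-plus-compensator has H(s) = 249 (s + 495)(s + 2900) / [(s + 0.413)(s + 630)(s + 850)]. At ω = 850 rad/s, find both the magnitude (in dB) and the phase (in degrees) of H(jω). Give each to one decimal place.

|H| = -3.3 dB, ∠H = -112.3 deg

|j850 + 495| = √(850² + 495²) = 983.6
|j850 + 2900| = √(850² + 2900²) = 3022
|j850 + 0.413| = √(850² + 0.413²) = 850
|j850 + 630| = √(850² + 630²) = 1058
|j850 + 850| = √(850² + 850²) = 1202
|H(j850)| = 249 × 983.6 × 3022 / (850 × 1058 × 1202) = 0.68467
20 log₁₀(0.68467) = -3.29 dB
∠(j850 + 495) = arctan(850/495) = 59.79°
∠(j850 + 2900) = arctan(850/2900) = 16.34°
∠(j850 + 0.413) = arctan(850/0.413) = 89.97°
∠(j850 + 630) = arctan(850/630) = 53.46°
∠(j850 + 850) = arctan(850/850) = 45.00°
∠H(j850) = 59.79° + 16.34° − (89.97° + 53.46° + 45.00°) = -112.31°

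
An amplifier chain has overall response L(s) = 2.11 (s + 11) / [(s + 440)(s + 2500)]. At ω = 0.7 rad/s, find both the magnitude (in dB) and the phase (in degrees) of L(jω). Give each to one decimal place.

|j0.7 + 11| = √(0.7² + 11²) = 11.02
|j0.7 + 440| = √(0.7² + 440²) = 440
|j0.7 + 2500| = √(0.7² + 2500²) = 2500
|L(j0.7)| = 2.11 × 11.02 / (440 × 2500) = 2.1143e-05
20 log₁₀(2.1143e-05) = -93.50 dB
∠(j0.7 + 11) = arctan(0.7/11) = 3.64°
∠(j0.7 + 440) = arctan(0.7/440) = 0.09°
∠(j0.7 + 2500) = arctan(0.7/2500) = 0.02°
∠L(j0.7) = 3.64° − (0.09° + 0.02°) = 3.53°

|L| = -93.5 dB, ∠L = 3.5 deg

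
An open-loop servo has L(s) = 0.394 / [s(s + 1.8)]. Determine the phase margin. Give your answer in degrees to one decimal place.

83.1 deg

Gain crossover: |L(jω)| = 1 at ω ≈ 0.217 rad/s.
∠L(j0.217) = −90° − arctan(0.217/1.8) ≈ -96.88°
PM = 180° + (-96.88°) = 83.12°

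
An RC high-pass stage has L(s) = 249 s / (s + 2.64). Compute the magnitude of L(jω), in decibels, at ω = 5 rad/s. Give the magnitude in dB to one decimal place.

|j5| = 5
|j5 + 2.64| = √(5² + 2.64²) = 5.654
|L(j5)| = 249 × 5 / 5.654 = 220.19
20 log₁₀(220.19) = 46.86 dB

46.9 dB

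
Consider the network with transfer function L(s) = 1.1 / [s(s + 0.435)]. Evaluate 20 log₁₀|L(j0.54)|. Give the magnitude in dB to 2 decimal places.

9.36 dB

|j0.54 + 0.435| = √(0.54² + 0.435²) = 0.6934
|j0.54| = 0.54
|L(j0.54)| = 1.1 / (0.6934 × 0.54) = 2.9377
20 log₁₀(2.9377) = 9.360 dB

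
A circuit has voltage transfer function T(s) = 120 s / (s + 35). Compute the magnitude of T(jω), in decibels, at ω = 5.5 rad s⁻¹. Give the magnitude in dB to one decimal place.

25.4 dB

|j5.5| = 5.5
|j5.5 + 35| = √(5.5² + 35²) = 35.43
|T(j5.5)| = 120 × 5.5 / 35.43 = 18.629
20 log₁₀(18.629) = 25.40 dB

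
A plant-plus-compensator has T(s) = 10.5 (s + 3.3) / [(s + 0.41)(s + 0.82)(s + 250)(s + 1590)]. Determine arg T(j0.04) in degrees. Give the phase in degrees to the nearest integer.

-8°

∠(j0.04 + 3.3) = arctan(0.04/3.3) = 0.69°
∠(j0.04 + 0.41) = arctan(0.04/0.41) = 5.57°
∠(j0.04 + 0.82) = arctan(0.04/0.82) = 2.79°
∠(j0.04 + 250) = arctan(0.04/250) = 0.01°
∠(j0.04 + 1590) = arctan(0.04/1590) = 0.00°
∠T(j0.04) = 0.69° − (5.57° + 2.79° + 0.01° + 0.00°) = -7.68°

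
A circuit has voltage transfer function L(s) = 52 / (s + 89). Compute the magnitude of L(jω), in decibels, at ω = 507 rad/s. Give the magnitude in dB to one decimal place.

-19.9 dB

|j507 + 89| = √(507² + 89²) = 514.8
|L(j507)| = 52 / 514.8 = 0.10102
20 log₁₀(0.10102) = -19.91 dB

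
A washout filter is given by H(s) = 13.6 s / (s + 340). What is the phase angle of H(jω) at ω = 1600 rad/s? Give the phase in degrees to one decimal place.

12.0°

∠(j1600) = 90.00°
∠(j1600 + 340) = arctan(1600/340) = 78.00°
∠H(j1600) = 90.00° − 78.00° = 12.00°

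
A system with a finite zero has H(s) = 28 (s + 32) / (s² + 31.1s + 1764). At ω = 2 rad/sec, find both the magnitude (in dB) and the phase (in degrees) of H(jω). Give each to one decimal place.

|H| = -5.9 dB, ∠H = 1.6°

|j2 + 32| = √(2² + 32²) = 32.06
|(j2)² + 31.1(j2) + 1764| = |1760 + j62.2| = 1761
|H(j2)| = 28 × 32.06 / 1761 = 0.50977
20 log₁₀(0.50977) = -5.85 dB
∠(j2 + 32) = arctan(2/32) = 3.58°
∠[(j2)² + 31.1(j2) + 1764] = ∠[1760 + j62.2] = 2.02°
∠H(j2) = 3.58° − 2.02° = 1.55°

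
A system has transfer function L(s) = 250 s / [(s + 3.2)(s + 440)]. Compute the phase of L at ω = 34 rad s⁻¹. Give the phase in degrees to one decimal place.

1.0°

∠(j34) = 90.00°
∠(j34 + 3.2) = arctan(34/3.2) = 84.62°
∠(j34 + 440) = arctan(34/440) = 4.42°
∠L(j34) = 90.00° − (84.62° + 4.42°) = 0.96°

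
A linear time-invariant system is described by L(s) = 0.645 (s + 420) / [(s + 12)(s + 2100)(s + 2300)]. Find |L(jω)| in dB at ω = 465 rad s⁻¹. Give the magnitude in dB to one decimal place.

-135.3 dB

|j465 + 420| = √(465² + 420²) = 626.6
|j465 + 12| = √(465² + 12²) = 465.2
|j465 + 2100| = √(465² + 2100²) = 2151
|j465 + 2300| = √(465² + 2300²) = 2347
|L(j465)| = 0.645 × 626.6 / (465.2 × 2151 × 2347) = 1.7215e-07
20 log₁₀(1.7215e-07) = -135.28 dB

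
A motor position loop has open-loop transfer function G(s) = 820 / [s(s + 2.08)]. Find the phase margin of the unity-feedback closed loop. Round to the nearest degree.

4°

Gain crossover: |G(jω)| = 1 at ω ≈ 28.6 rad s⁻¹.
∠G(j28.6) = −90° − arctan(28.6/2.08) ≈ -175.84°
PM = 180° + (-175.84°) = 4.16°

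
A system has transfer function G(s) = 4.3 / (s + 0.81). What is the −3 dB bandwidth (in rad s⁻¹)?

0.81 rad s⁻¹

For a single-pole low-pass, the −3 dB point is at the pole: ω = 0.81 rad s⁻¹.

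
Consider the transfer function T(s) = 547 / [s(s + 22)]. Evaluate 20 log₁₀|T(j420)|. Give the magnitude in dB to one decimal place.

-50.2 dB

|j420 + 22| = √(420² + 22²) = 420.6
|j420| = 420
|T(j420)| = 547 / (420.6 × 420) = 0.0030967
20 log₁₀(0.0030967) = -50.18 dB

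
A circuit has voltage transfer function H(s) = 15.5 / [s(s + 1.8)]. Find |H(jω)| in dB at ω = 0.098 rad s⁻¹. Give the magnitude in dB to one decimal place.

|j0.098 + 1.8| = √(0.098² + 1.8²) = 1.803
|j0.098| = 0.098
|H(j0.098)| = 15.5 / (1.803 × 0.098) = 87.739
20 log₁₀(87.739) = 38.86 dB

38.9 dB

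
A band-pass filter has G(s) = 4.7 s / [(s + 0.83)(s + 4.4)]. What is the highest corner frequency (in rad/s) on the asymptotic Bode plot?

4.4 rad/s

Break frequencies occur at each pole and zero magnitude: 0.83 rad/s, 4.4 rad/s.
The highest is 4.4 rad/s.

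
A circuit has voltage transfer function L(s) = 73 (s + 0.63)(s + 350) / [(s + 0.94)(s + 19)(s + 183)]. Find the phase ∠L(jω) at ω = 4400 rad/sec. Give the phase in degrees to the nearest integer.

∠(j4400 + 0.63) = arctan(4400/0.63) = 89.99°
∠(j4400 + 350) = arctan(4400/350) = 85.45°
∠(j4400 + 0.94) = arctan(4400/0.94) = 89.99°
∠(j4400 + 19) = arctan(4400/19) = 89.75°
∠(j4400 + 183) = arctan(4400/183) = 87.62°
∠L(j4400) = 89.99° + 85.45° − (89.99° + 89.75° + 87.62°) = -91.91°

-92°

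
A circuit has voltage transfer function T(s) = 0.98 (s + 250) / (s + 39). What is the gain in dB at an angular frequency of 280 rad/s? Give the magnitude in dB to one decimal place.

|j280 + 250| = √(280² + 250²) = 375.4
|j280 + 39| = √(280² + 39²) = 282.7
|T(j280)| = 0.98 × 375.4 / 282.7 = 1.3012
20 log₁₀(1.3012) = 2.29 dB

2.3 dB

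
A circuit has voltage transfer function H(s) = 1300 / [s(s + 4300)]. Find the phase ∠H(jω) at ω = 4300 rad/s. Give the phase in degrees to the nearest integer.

-135°

∠(j4300 + 4300) = arctan(4300/4300) = 45.00°
∠(j4300) = 90.00°
∠H(j4300) = − (45.00° + 90.00°) = -135.00°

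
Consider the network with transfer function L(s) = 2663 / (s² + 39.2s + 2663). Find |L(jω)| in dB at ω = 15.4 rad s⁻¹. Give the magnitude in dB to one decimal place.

0.5 dB

|(j15.4)² + 39.2(j15.4) + 2663| = |2425.8 + j603.68| = 2500
|L(j15.4)| = 2663 / 2500 = 1.0653
20 log₁₀(1.0653) = 0.55 dB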